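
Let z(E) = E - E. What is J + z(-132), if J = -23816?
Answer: -23816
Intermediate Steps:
z(E) = 0
J + z(-132) = -23816 + 0 = -23816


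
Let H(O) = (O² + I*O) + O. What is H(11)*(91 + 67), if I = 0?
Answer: 20856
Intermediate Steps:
H(O) = O + O² (H(O) = (O² + 0*O) + O = (O² + 0) + O = O² + O = O + O²)
H(11)*(91 + 67) = (11*(1 + 11))*(91 + 67) = (11*12)*158 = 132*158 = 20856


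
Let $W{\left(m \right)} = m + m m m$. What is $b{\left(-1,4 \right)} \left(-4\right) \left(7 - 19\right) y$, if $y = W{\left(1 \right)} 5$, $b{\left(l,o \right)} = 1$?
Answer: $480$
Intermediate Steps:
$W{\left(m \right)} = m + m^{3}$ ($W{\left(m \right)} = m + m^{2} m = m + m^{3}$)
$y = 10$ ($y = \left(1 + 1^{3}\right) 5 = \left(1 + 1\right) 5 = 2 \cdot 5 = 10$)
$b{\left(-1,4 \right)} \left(-4\right) \left(7 - 19\right) y = 1 \left(-4\right) \left(7 - 19\right) 10 = \left(-4\right) \left(-12\right) 10 = 48 \cdot 10 = 480$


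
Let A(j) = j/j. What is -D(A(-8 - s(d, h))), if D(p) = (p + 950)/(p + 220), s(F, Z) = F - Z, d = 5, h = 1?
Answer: -951/221 ≈ -4.3032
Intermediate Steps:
A(j) = 1
D(p) = (950 + p)/(220 + p)
-D(A(-8 - s(d, h))) = -(950 + 1)/(220 + 1) = -951/221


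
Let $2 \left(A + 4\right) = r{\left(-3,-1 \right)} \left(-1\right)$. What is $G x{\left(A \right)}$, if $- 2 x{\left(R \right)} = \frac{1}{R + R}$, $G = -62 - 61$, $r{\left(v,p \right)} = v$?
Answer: $- \frac{123}{10} \approx -12.3$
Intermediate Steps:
$G = -123$ ($G = -62 - 61 = -123$)
$A = - \frac{5}{2}$ ($A = -4 + \frac{\left(-3\right) \left(-1\right)}{2} = -4 + \frac{1}{2} \cdot 3 = -4 + \frac{3}{2} = - \frac{5}{2} \approx -2.5$)
$x{\left(R \right)} = - \frac{1}{4 R}$ ($x{\left(R \right)} = - \frac{1}{2 \left(R + R\right)} = - \frac{1}{2 \cdot 2 R} = - \frac{\frac{1}{2} \frac{1}{R}}{2} = - \frac{1}{4 R}$)
$G x{\left(A \right)} = - 123 \left(- \frac{1}{4 \left(- \frac{5}{2}\right)}\right) = - 123 \left(\left(- \frac{1}{4}\right) \left(- \frac{2}{5}\right)\right) = \left(-123\right) \frac{1}{10} = - \frac{123}{10}$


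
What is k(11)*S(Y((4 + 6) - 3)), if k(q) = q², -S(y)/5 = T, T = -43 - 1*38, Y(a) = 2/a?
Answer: 49005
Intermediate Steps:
T = -81 (T = -43 - 38 = -81)
S(y) = 405 (S(y) = -5*(-81) = 405)
k(11)*S(Y((4 + 6) - 3)) = 11²*405 = 121*405 = 49005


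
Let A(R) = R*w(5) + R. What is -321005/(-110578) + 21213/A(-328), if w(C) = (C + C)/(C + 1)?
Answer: -3097378111/145078336 ≈ -21.350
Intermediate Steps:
w(C) = 2*C/(1 + C) (w(C) = (2*C)/(1 + C) = 2*C/(1 + C))
A(R) = 8*R/3 (A(R) = R*(2*5/(1 + 5)) + R = R*(2*5/6) + R = R*(2*5*(1/6)) + R = R*(5/3) + R = 5*R/3 + R = 8*R/3)
-321005/(-110578) + 21213/A(-328) = -321005/(-110578) + 21213/(((8/3)*(-328))) = -321005*(-1/110578) + 21213/(-2624/3) = 321005/110578 + 21213*(-3/2624) = 321005/110578 - 63639/2624 = -3097378111/145078336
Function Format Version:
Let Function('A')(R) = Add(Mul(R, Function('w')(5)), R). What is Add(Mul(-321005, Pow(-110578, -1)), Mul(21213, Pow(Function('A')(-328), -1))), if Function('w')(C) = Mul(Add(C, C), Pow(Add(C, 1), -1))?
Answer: Rational(-3097378111, 145078336) ≈ -21.350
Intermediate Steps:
Function('w')(C) = Mul(2, C, Pow(Add(1, C), -1)) (Function('w')(C) = Mul(Mul(2, C), Pow(Add(1, C), -1)) = Mul(2, C, Pow(Add(1, C), -1)))
Function('A')(R) = Mul(Rational(8, 3), R) (Function('A')(R) = Add(Mul(R, Mul(2, 5, Pow(Add(1, 5), -1))), R) = Add(Mul(R, Mul(2, 5, Pow(6, -1))), R) = Add(Mul(R, Mul(2, 5, Rational(1, 6))), R) = Add(Mul(R, Rational(5, 3)), R) = Add(Mul(Rational(5, 3), R), R) = Mul(Rational(8, 3), R))
Add(Mul(-321005, Pow(-110578, -1)), Mul(21213, Pow(Function('A')(-328), -1))) = Add(Mul(-321005, Pow(-110578, -1)), Mul(21213, Pow(Mul(Rational(8, 3), -328), -1))) = Add(Mul(-321005, Rational(-1, 110578)), Mul(21213, Pow(Rational(-2624, 3), -1))) = Add(Rational(321005, 110578), Mul(21213, Rational(-3, 2624))) = Add(Rational(321005, 110578), Rational(-63639, 2624)) = Rational(-3097378111, 145078336)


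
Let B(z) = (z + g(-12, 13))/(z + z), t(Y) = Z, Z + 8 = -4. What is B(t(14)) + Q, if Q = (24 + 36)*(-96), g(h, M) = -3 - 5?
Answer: -34555/6 ≈ -5759.2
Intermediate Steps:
g(h, M) = -8
Z = -12 (Z = -8 - 4 = -12)
t(Y) = -12
Q = -5760 (Q = 60*(-96) = -5760)
B(z) = (-8 + z)/(2*z) (B(z) = (z - 8)/(z + z) = (-8 + z)/((2*z)) = (-8 + z)*(1/(2*z)) = (-8 + z)/(2*z))
B(t(14)) + Q = (½)*(-8 - 12)/(-12) - 5760 = (½)*(-1/12)*(-20) - 5760 = ⅚ - 5760 = -34555/6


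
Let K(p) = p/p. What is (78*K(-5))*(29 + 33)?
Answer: 4836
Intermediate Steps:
K(p) = 1
(78*K(-5))*(29 + 33) = (78*1)*(29 + 33) = 78*62 = 4836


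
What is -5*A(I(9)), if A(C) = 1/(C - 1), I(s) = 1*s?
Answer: -5/8 ≈ -0.62500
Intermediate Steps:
I(s) = s
A(C) = 1/(-1 + C)
-5*A(I(9)) = -5/(-1 + 9) = -5/8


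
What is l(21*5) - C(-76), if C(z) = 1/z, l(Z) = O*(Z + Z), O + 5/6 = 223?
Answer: 3545781/76 ≈ 46655.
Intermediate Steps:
O = 1333/6 (O = -⅚ + 223 = 1333/6 ≈ 222.17)
l(Z) = 1333*Z/3 (l(Z) = 1333*(Z + Z)/6 = 1333*(2*Z)/6 = 1333*Z/3)
l(21*5) - C(-76) = 1333*(21*5)/3 - 1/(-76) = (1333/3)*105 - 1*(-1/76) = 46655 + 1/76 = 3545781/76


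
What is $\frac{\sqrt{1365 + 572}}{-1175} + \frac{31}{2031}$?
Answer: $\frac{31}{2031} - \frac{\sqrt{1937}}{1175} \approx -0.022193$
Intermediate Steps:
$\frac{\sqrt{1365 + 572}}{-1175} + \frac{31}{2031} = \sqrt{1937} \left(- \frac{1}{1175}\right) + 31 \cdot \frac{1}{2031} = - \frac{\sqrt{1937}}{1175} + \frac{31}{2031} = \frac{31}{2031} - \frac{\sqrt{1937}}{1175}$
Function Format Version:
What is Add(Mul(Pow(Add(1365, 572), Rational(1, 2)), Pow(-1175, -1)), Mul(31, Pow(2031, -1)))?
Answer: Add(Rational(31, 2031), Mul(Rational(-1, 1175), Pow(1937, Rational(1, 2)))) ≈ -0.022193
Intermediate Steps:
Add(Mul(Pow(Add(1365, 572), Rational(1, 2)), Pow(-1175, -1)), Mul(31, Pow(2031, -1))) = Add(Mul(Pow(1937, Rational(1, 2)), Rational(-1, 1175)), Mul(31, Rational(1, 2031))) = Add(Mul(Rational(-1, 1175), Pow(1937, Rational(1, 2))), Rational(31, 2031)) = Add(Rational(31, 2031), Mul(Rational(-1, 1175), Pow(1937, Rational(1, 2))))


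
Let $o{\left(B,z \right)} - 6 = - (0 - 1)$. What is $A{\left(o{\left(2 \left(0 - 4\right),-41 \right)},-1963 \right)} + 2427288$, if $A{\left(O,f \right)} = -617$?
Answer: $2426671$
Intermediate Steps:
$o{\left(B,z \right)} = 7$ ($o{\left(B,z \right)} = 6 - \left(0 - 1\right) = 6 - -1 = 6 + 1 = 7$)
$A{\left(o{\left(2 \left(0 - 4\right),-41 \right)},-1963 \right)} + 2427288 = -617 + 2427288 = 2426671$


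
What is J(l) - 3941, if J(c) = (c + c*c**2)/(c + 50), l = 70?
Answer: -12985/12 ≈ -1082.1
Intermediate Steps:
J(c) = (c + c**3)/(50 + c)
J(l) - 3941 = (70 + 70**3)/(50 + 70) - 3941 = (70 + 343000)/120 - 3941 = (1/120)*343070 - 3941 = 34307/12 - 3941 = -12985/12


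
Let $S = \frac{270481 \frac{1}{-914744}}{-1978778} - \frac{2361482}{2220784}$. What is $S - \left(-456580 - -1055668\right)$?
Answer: $- \frac{150513124510929616716079}{251236641957778768} \approx -5.9909 \cdot 10^{5}$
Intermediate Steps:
$S = - \frac{267153727850152495}{251236641957778768}$ ($S = 270481 \left(- \frac{1}{914744}\right) \left(- \frac{1}{1978778}\right) - \frac{1180741}{1110392} = \left(- \frac{270481}{914744}\right) \left(- \frac{1}{1978778}\right) - \frac{1180741}{1110392} = \frac{270481}{1810075302832} - \frac{1180741}{1110392} = - \frac{267153727850152495}{251236641957778768} \approx -1.0634$)
$S - \left(-456580 - -1055668\right) = - \frac{267153727850152495}{251236641957778768} - \left(-456580 - -1055668\right) = - \frac{267153727850152495}{251236641957778768} - \left(-456580 + 1055668\right) = - \frac{267153727850152495}{251236641957778768} - 599088 = - \frac{150513124510929616716079}{251236641957778768}$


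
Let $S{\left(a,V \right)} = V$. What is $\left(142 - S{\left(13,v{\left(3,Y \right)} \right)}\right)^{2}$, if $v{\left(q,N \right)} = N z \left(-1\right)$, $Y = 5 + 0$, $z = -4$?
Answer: $14884$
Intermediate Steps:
$Y = 5$
$v{\left(q,N \right)} = 4 N$ ($v{\left(q,N \right)} = N \left(-4\right) \left(-1\right) = - 4 N \left(-1\right) = 4 N$)
$\left(142 - S{\left(13,v{\left(3,Y \right)} \right)}\right)^{2} = \left(142 - 4 \cdot 5\right)^{2} = \left(142 - 20\right)^{2} = 122^{2} = 14884$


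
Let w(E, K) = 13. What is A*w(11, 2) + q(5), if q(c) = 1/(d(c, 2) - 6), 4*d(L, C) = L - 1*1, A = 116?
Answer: 7539/5 ≈ 1507.8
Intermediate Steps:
d(L, C) = -¼ + L/4 (d(L, C) = (L - 1*1)/4 = (L - 1)/4 = (-1 + L)/4 = -¼ + L/4)
q(c) = 1/(-25/4 + c/4) (q(c) = 1/((-¼ + c/4) - 6) = 1/(-25/4 + c/4))
A*w(11, 2) + q(5) = 116*13 + 4/(-25 + 5) = 1508 + 4/(-20) = 1508 + 4*(-1/20) = 1508 - ⅕ = 7539/5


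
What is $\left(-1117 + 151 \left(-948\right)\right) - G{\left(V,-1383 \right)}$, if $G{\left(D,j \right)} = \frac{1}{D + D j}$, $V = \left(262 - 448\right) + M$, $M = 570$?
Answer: $- \frac{76559704319}{530688} \approx -1.4427 \cdot 10^{5}$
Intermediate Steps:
$V = 384$ ($V = \left(262 - 448\right) + 570 = -186 + 570 = 384$)
$\left(-1117 + 151 \left(-948\right)\right) - G{\left(V,-1383 \right)} = \left(-1117 + 151 \left(-948\right)\right) - \frac{1}{384 \left(1 - 1383\right)} = \left(-1117 - 143148\right) - \frac{1}{384 \left(-1382\right)} = -144265 - \frac{1}{384} \left(- \frac{1}{1382}\right) = -144265 - - \frac{1}{530688} = -144265 + \frac{1}{530688} = - \frac{76559704319}{530688}$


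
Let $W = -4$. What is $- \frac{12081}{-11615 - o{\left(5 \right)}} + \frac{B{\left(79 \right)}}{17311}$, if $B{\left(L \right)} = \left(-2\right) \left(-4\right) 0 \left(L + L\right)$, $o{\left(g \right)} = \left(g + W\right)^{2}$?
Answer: $\frac{4027}{3872} \approx 1.04$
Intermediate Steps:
$o{\left(g \right)} = \left(-4 + g\right)^{2}$ ($o{\left(g \right)} = \left(g - 4\right)^{2} = \left(-4 + g\right)^{2}$)
$B{\left(L \right)} = 0$ ($B{\left(L \right)} = 8 \cdot 0 \cdot 2 L = 0 \cdot 2 L = 0$)
$- \frac{12081}{-11615 - o{\left(5 \right)}} + \frac{B{\left(79 \right)}}{17311} = - \frac{12081}{-11615 - \left(-4 + 5\right)^{2}} + \frac{0}{17311} = - \frac{12081}{-11615 - 1^{2}} + 0 \cdot \frac{1}{17311} = - \frac{12081}{-11615 - 1} + 0 = - \frac{12081}{-11616} + 0 = \left(-12081\right) \left(- \frac{1}{11616}\right) + 0 = \frac{4027}{3872} + 0 = \frac{4027}{3872}$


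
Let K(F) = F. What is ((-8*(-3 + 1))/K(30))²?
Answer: 64/225 ≈ 0.28444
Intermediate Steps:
((-8*(-3 + 1))/K(30))² = (-8*(-3 + 1)/30)² = (-8*(-2)*(1/30))² = (16*(1/30))² = (8/15)² = 64/225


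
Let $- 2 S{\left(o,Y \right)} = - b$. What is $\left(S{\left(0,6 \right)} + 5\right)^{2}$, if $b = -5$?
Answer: $\frac{25}{4} \approx 6.25$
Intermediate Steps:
$S{\left(o,Y \right)} = - \frac{5}{2}$ ($S{\left(o,Y \right)} = - \frac{\left(-1\right) \left(-5\right)}{2} = \left(- \frac{1}{2}\right) 5 = - \frac{5}{2}$)
$\left(S{\left(0,6 \right)} + 5\right)^{2} = \left(- \frac{5}{2} + 5\right)^{2} = \left(\frac{5}{2}\right)^{2} = \frac{25}{4}$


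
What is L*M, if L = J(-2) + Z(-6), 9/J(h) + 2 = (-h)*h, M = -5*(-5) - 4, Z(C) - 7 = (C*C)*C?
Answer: -8841/2 ≈ -4420.5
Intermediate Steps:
Z(C) = 7 + C³ (Z(C) = 7 + (C*C)*C = 7 + C²*C = 7 + C³)
M = 21 (M = 25 - 4 = 21)
J(h) = 9/(-2 - h²) (J(h) = 9/(-2 + (-h)*h) = 9/(-2 - h²))
L = -421/2 (L = -9/(2 + (-2)²) + (7 + (-6)³) = -9/(2 + 4) + (7 - 216) = -9/6 - 209 = -9*⅙ - 209 = -3/2 - 209 = -421/2 ≈ -210.50)
L*M = -421/2*21 = -8841/2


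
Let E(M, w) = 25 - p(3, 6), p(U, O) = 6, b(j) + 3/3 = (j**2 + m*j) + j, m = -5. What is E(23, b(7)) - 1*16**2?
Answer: -237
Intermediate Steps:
b(j) = -1 + j**2 - 4*j (b(j) = -1 + ((j**2 - 5*j) + j) = -1 + (j**2 - 4*j) = -1 + j**2 - 4*j)
E(M, w) = 19 (E(M, w) = 25 - 1*6 = 25 - 6 = 19)
E(23, b(7)) - 1*16**2 = 19 - 1*16**2 = 19 - 1*256 = 19 - 256 = -237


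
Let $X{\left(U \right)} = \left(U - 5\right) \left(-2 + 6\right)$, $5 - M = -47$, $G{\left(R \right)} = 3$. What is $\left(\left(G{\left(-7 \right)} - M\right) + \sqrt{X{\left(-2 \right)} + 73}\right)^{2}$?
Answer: $2446 - 294 \sqrt{5} \approx 1788.6$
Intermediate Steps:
$M = 52$ ($M = 5 - -47 = 5 + 47 = 52$)
$X{\left(U \right)} = -20 + 4 U$ ($X{\left(U \right)} = \left(-5 + U\right) 4 = -20 + 4 U$)
$\left(\left(G{\left(-7 \right)} - M\right) + \sqrt{X{\left(-2 \right)} + 73}\right)^{2} = \left(\left(3 - 52\right) + \sqrt{\left(-20 + 4 \left(-2\right)\right) + 73}\right)^{2} = \left(\left(3 - 52\right) + \sqrt{\left(-20 - 8\right) + 73}\right)^{2} = \left(-49 + \sqrt{-28 + 73}\right)^{2} = \left(-49 + \sqrt{45}\right)^{2} = \left(-49 + 3 \sqrt{5}\right)^{2}$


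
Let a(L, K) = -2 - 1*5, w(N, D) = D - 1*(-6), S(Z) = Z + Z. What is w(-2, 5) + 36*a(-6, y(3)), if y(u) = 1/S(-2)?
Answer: -241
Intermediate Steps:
S(Z) = 2*Z
y(u) = -1/4 (y(u) = 1/(2*(-2)) = 1/(-4) = -1/4)
w(N, D) = 6 + D (w(N, D) = D + 6 = 6 + D)
a(L, K) = -7 (a(L, K) = -2 - 5 = -7)
w(-2, 5) + 36*a(-6, y(3)) = (6 + 5) + 36*(-7) = 11 - 252 = -241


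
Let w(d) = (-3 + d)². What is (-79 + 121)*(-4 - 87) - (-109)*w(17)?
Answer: 17542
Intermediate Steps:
(-79 + 121)*(-4 - 87) - (-109)*w(17) = (-79 + 121)*(-4 - 87) - (-109)*(-3 + 17)² = 42*(-91) - (-109)*14² = -3822 - (-109)*196 = -3822 - 109*(-196) = -3822 + 21364 = 17542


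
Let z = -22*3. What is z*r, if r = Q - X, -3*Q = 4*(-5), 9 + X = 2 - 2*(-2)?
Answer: -638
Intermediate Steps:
X = -3 (X = -9 + (2 - 2*(-2)) = -9 + (2 + 4) = -9 + 6 = -3)
Q = 20/3 (Q = -4*(-5)/3 = -⅓*(-20) = 20/3 ≈ 6.6667)
r = 29/3 (r = 20/3 - 1*(-3) = 20/3 + 3 = 29/3 ≈ 9.6667)
z = -66
z*r = -66*29/3 = -638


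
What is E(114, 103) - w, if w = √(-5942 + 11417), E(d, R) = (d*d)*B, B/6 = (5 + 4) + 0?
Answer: 701784 - 5*√219 ≈ 7.0171e+5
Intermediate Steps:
B = 54 (B = 6*((5 + 4) + 0) = 6*(9 + 0) = 6*9 = 54)
E(d, R) = 54*d² (E(d, R) = (d*d)*54 = d²*54 = 54*d²)
w = 5*√219 (w = √5475 = 5*√219 ≈ 73.993)
E(114, 103) - w = 54*114² - 5*√219 = 54*12996 - 5*√219 = 701784 - 5*√219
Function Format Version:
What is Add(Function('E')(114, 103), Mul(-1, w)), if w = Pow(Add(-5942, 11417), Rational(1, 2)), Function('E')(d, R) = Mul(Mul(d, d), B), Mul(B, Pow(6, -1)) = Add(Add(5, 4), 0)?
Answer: Add(701784, Mul(-5, Pow(219, Rational(1, 2)))) ≈ 7.0171e+5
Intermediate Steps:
B = 54 (B = Mul(6, Add(Add(5, 4), 0)) = Mul(6, Add(9, 0)) = Mul(6, 9) = 54)
Function('E')(d, R) = Mul(54, Pow(d, 2)) (Function('E')(d, R) = Mul(Mul(d, d), 54) = Mul(Pow(d, 2), 54) = Mul(54, Pow(d, 2)))
w = Mul(5, Pow(219, Rational(1, 2))) (w = Pow(5475, Rational(1, 2)) = Mul(5, Pow(219, Rational(1, 2))) ≈ 73.993)
Add(Function('E')(114, 103), Mul(-1, w)) = Add(Mul(54, Pow(114, 2)), Mul(-1, Mul(5, Pow(219, Rational(1, 2))))) = Add(Mul(54, 12996), Mul(-5, Pow(219, Rational(1, 2)))) = Add(701784, Mul(-5, Pow(219, Rational(1, 2))))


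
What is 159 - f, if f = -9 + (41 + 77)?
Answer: 50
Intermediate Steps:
f = 109 (f = -9 + 118 = 109)
159 - f = 159 - 1*109 = 159 - 109 = 50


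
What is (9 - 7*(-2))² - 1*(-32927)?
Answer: 33456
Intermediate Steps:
(9 - 7*(-2))² - 1*(-32927) = (9 + 14)² + 32927 = 23² + 32927 = 529 + 32927 = 33456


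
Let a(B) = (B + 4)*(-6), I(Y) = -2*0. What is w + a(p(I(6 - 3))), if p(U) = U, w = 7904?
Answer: 7880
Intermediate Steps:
I(Y) = 0
a(B) = -24 - 6*B (a(B) = (4 + B)*(-6) = -24 - 6*B)
w + a(p(I(6 - 3))) = 7904 + (-24 - 6*0) = 7904 + (-24 + 0) = 7904 - 24 = 7880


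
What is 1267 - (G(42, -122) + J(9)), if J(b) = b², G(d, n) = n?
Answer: 1308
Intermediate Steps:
1267 - (G(42, -122) + J(9)) = 1267 - (-122 + 9²) = 1267 - (-122 + 81) = 1267 - 1*(-41) = 1267 + 41 = 1308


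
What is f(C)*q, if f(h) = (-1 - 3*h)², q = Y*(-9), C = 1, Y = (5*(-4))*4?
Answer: 11520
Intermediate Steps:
Y = -80 (Y = -20*4 = -80)
q = 720 (q = -80*(-9) = 720)
f(C)*q = (1 + 3*1)²*720 = (1 + 3)²*720 = 4²*720 = 16*720 = 11520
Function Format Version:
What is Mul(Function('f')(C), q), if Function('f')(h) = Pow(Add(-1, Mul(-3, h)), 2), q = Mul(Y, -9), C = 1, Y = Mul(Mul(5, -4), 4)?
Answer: 11520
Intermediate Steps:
Y = -80 (Y = Mul(-20, 4) = -80)
q = 720 (q = Mul(-80, -9) = 720)
Mul(Function('f')(C), q) = Mul(Pow(Add(1, Mul(3, 1)), 2), 720) = Mul(Pow(Add(1, 3), 2), 720) = Mul(Pow(4, 2), 720) = Mul(16, 720) = 11520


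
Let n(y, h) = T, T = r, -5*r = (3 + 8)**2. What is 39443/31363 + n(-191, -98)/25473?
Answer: 5019862772/3994548495 ≈ 1.2567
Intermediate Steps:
r = -121/5 (r = -(3 + 8)**2/5 = -1/5*11**2 = -1/5*121 = -121/5 ≈ -24.200)
T = -121/5 ≈ -24.200
n(y, h) = -121/5
39443/31363 + n(-191, -98)/25473 = 39443/31363 - 121/5/25473 = 39443*(1/31363) - 121/5*1/25473 = 39443/31363 - 121/127365 = 5019862772/3994548495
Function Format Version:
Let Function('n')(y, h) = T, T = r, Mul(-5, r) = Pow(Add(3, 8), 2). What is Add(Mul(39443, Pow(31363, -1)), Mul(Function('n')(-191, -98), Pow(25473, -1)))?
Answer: Rational(5019862772, 3994548495) ≈ 1.2567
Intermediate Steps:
r = Rational(-121, 5) (r = Mul(Rational(-1, 5), Pow(Add(3, 8), 2)) = Mul(Rational(-1, 5), Pow(11, 2)) = Mul(Rational(-1, 5), 121) = Rational(-121, 5) ≈ -24.200)
T = Rational(-121, 5) ≈ -24.200
Function('n')(y, h) = Rational(-121, 5)
Add(Mul(39443, Pow(31363, -1)), Mul(Function('n')(-191, -98), Pow(25473, -1))) = Add(Mul(39443, Pow(31363, -1)), Mul(Rational(-121, 5), Pow(25473, -1))) = Add(Mul(39443, Rational(1, 31363)), Mul(Rational(-121, 5), Rational(1, 25473))) = Add(Rational(39443, 31363), Rational(-121, 127365)) = Rational(5019862772, 3994548495)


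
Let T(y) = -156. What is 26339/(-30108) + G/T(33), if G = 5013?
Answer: -248462/7527 ≈ -33.009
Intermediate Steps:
26339/(-30108) + G/T(33) = 26339/(-30108) + 5013/(-156) = 26339*(-1/30108) + 5013*(-1/156) = -26339/30108 - 1671/52 = -248462/7527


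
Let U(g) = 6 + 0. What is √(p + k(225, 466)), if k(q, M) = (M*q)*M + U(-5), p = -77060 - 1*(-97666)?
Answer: 2*√12220178 ≈ 6991.5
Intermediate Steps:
U(g) = 6
p = 20606 (p = -77060 + 97666 = 20606)
k(q, M) = 6 + q*M² (k(q, M) = (M*q)*M + 6 = q*M² + 6 = 6 + q*M²)
√(p + k(225, 466)) = √(20606 + (6 + 225*466²)) = √(20606 + (6 + 225*217156)) = √(20606 + (6 + 48860100)) = √(20606 + 48860106) = √48880712 = 2*√12220178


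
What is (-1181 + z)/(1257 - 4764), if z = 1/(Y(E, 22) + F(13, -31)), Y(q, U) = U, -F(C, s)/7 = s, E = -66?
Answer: 94086/279391 ≈ 0.33675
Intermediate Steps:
F(C, s) = -7*s
z = 1/239 (z = 1/(22 - 7*(-31)) = 1/(22 + 217) = 1/239 ≈ 0.0041841)
(-1181 + z)/(1257 - 4764) = (-1181 + 1/239)/(1257 - 4764) = -282258/239/(-3507) = -282258/239*(-1/3507) = 94086/279391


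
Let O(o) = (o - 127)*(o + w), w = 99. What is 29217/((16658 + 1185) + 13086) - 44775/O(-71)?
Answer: 171869447/19052264 ≈ 9.0210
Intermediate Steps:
O(o) = (-127 + o)*(99 + o) (O(o) = (o - 127)*(o + 99) = (-127 + o)*(99 + o))
29217/((16658 + 1185) + 13086) - 44775/O(-71) = 29217/((16658 + 1185) + 13086) - 44775/(-12573 + (-71)² - 28*(-71)) = 29217/(17843 + 13086) - 44775/(-12573 + 5041 + 1988) = 29217/30929 - 44775/(-5544) = 29217*(1/30929) - 44775*(-1/5544) = 29217/30929 + 4975/616 = 171869447/19052264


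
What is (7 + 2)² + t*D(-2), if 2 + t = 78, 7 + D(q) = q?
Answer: -603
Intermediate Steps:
D(q) = -7 + q
t = 76 (t = -2 + 78 = 76)
(7 + 2)² + t*D(-2) = (7 + 2)² + 76*(-7 - 2) = 9² + 76*(-9) = 81 - 684 = -603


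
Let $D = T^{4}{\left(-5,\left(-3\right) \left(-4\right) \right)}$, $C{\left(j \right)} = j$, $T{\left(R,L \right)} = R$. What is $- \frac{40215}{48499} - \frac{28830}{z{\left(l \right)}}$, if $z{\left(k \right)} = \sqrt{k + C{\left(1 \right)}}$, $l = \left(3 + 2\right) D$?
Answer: $- \frac{40215}{48499} - \frac{4805 \sqrt{3126}}{521} \approx -516.47$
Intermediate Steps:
$D = 625$ ($D = \left(-5\right)^{4} = 625$)
$l = 3125$ ($l = \left(3 + 2\right) 625 = 5 \cdot 625 = 3125$)
$z{\left(k \right)} = \sqrt{1 + k}$ ($z{\left(k \right)} = \sqrt{k + 1} = \sqrt{1 + k}$)
$- \frac{40215}{48499} - \frac{28830}{z{\left(l \right)}} = - \frac{40215}{48499} - \frac{28830}{\sqrt{1 + 3125}} = \left(-40215\right) \frac{1}{48499} - \frac{28830}{\sqrt{3126}} = - \frac{40215}{48499} - 28830 \frac{\sqrt{3126}}{3126} = - \frac{40215}{48499} - \frac{4805 \sqrt{3126}}{521}$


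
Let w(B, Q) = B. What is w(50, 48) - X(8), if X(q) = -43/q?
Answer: 443/8 ≈ 55.375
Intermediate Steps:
w(50, 48) - X(8) = 50 - (-43)/8 = 50 - 1*(-43/8) = 50 + 43/8 = 443/8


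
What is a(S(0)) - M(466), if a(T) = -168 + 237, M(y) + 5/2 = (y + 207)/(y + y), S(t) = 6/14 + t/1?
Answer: 65965/932 ≈ 70.778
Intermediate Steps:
S(t) = 3/7 + t (S(t) = 6*(1/14) + t*1 = 3/7 + t)
M(y) = -5/2 + (207 + y)/(2*y) (M(y) = -5/2 + (y + 207)/(y + y) = -5/2 + (207 + y)/((2*y)) = -5/2 + (207 + y)*(1/(2*y)) = -5/2 + (207 + y)/(2*y))
a(T) = 69
a(S(0)) - M(466) = 69 - (-2 + (207/2)/466) = 69 - (-2 + (207/2)*(1/466)) = 69 - (-2 + 207/932) = 69 - 1*(-1657/932) = 69 + 1657/932 = 65965/932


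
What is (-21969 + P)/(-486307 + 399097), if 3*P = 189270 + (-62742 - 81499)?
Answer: 10439/130815 ≈ 0.079800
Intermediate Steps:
P = 45029/3 (P = (189270 + (-62742 - 81499))/3 = (189270 - 144241)/3 = (⅓)*45029 = 45029/3 ≈ 15010.)
(-21969 + P)/(-486307 + 399097) = (-21969 + 45029/3)/(-486307 + 399097) = -20878/3/(-87210) = -20878/3*(-1/87210) = 10439/130815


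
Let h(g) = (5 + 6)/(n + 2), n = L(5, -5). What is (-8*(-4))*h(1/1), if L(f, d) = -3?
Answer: -352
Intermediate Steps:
n = -3
h(g) = -11 (h(g) = (5 + 6)/(-3 + 2) = 11/(-1) = -1*11 = -11)
(-8*(-4))*h(1/1) = -8*(-4)*(-11) = 32*(-11) = -352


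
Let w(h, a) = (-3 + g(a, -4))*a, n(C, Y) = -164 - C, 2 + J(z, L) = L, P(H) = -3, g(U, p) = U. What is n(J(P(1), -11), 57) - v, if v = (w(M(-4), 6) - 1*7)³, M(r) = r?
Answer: -1482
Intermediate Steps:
J(z, L) = -2 + L
w(h, a) = a*(-3 + a) (w(h, a) = (-3 + a)*a = a*(-3 + a))
v = 1331 (v = (6*(-3 + 6) - 1*7)³ = (6*3 - 7)³ = (18 - 7)³ = 11³ = 1331)
n(J(P(1), -11), 57) - v = (-164 - (-2 - 11)) - 1*1331 = (-164 - 1*(-13)) - 1331 = (-164 + 13) - 1331 = -151 - 1331 = -1482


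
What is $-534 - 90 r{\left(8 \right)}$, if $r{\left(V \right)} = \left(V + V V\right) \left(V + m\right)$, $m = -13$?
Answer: $31866$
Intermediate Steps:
$r{\left(V \right)} = \left(-13 + V\right) \left(V + V^{2}\right)$ ($r{\left(V \right)} = \left(V + V V\right) \left(V - 13\right) = \left(V + V^{2}\right) \left(-13 + V\right) = \left(-13 + V\right) \left(V + V^{2}\right)$)
$-534 - 90 r{\left(8 \right)} = -534 - 90 \cdot 8 \left(-13 + 8^{2} - 96\right) = -534 - 90 \cdot 8 \left(-13 + 64 - 96\right) = -534 - 90 \cdot 8 \left(-45\right) = -534 - -32400 = -534 + 32400 = 31866$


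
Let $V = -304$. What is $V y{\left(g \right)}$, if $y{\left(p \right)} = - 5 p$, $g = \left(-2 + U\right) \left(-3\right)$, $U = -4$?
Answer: $27360$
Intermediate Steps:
$g = 18$ ($g = \left(-2 - 4\right) \left(-3\right) = \left(-6\right) \left(-3\right) = 18$)
$V y{\left(g \right)} = - 304 \left(\left(-5\right) 18\right) = \left(-304\right) \left(-90\right) = 27360$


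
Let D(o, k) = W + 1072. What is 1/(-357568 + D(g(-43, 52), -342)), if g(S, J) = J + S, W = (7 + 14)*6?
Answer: -1/356370 ≈ -2.8061e-6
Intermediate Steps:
W = 126 (W = 21*6 = 126)
D(o, k) = 1198 (D(o, k) = 126 + 1072 = 1198)
1/(-357568 + D(g(-43, 52), -342)) = 1/(-357568 + 1198) = 1/(-356370) = -1/356370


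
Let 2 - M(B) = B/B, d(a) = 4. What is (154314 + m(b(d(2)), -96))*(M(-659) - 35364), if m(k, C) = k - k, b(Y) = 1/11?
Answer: -5457005982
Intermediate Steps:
b(Y) = 1/11
M(B) = 1 (M(B) = 2 - B/B = 2 - 1*1 = 2 - 1 = 1)
m(k, C) = 0
(154314 + m(b(d(2)), -96))*(M(-659) - 35364) = (154314 + 0)*(1 - 35364) = 154314*(-35363) = -5457005982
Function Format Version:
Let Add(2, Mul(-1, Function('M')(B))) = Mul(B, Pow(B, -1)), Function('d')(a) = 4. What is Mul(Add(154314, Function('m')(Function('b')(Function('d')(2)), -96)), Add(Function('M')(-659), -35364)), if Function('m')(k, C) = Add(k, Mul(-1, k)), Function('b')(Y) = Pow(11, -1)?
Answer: -5457005982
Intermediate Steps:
Function('b')(Y) = Rational(1, 11)
Function('M')(B) = 1 (Function('M')(B) = Add(2, Mul(-1, Mul(B, Pow(B, -1)))) = Add(2, Mul(-1, 1)) = Add(2, -1) = 1)
Function('m')(k, C) = 0
Mul(Add(154314, Function('m')(Function('b')(Function('d')(2)), -96)), Add(Function('M')(-659), -35364)) = Mul(Add(154314, 0), Add(1, -35364)) = Mul(154314, -35363) = -5457005982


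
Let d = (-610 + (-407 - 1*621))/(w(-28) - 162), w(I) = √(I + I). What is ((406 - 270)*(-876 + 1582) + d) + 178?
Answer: 632541889/6575 + 819*I*√14/6575 ≈ 96204.0 + 0.46607*I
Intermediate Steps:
w(I) = √2*√I (w(I) = √(2*I) = √2*√I)
d = -1638/(-162 + 2*I*√14) (d = (-610 + (-407 - 1*621))/(√2*√(-28) - 162) = (-610 + (-407 - 621))/(√2*(2*I*√7) - 162) = (-610 - 1028)/(2*I*√14 - 162) = -1638/(-162 + 2*I*√14) ≈ 10.09 + 0.46607*I)
((406 - 270)*(-876 + 1582) + d) + 178 = ((406 - 270)*(-876 + 1582) + (66339/6575 + 819*I*√14/6575)) + 178 = (136*706 + (66339/6575 + 819*I*√14/6575)) + 178 = (96016 + (66339/6575 + 819*I*√14/6575)) + 178 = (631371539/6575 + 819*I*√14/6575) + 178 = 632541889/6575 + 819*I*√14/6575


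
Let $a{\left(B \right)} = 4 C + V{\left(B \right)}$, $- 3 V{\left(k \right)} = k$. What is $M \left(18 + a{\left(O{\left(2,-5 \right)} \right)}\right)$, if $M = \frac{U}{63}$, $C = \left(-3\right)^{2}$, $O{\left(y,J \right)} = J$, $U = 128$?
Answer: $\frac{21376}{189} \approx 113.1$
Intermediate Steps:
$V{\left(k \right)} = - \frac{k}{3}$
$C = 9$
$a{\left(B \right)} = 36 - \frac{B}{3}$ ($a{\left(B \right)} = 4 \cdot 9 - \frac{B}{3} = 36 - \frac{B}{3}$)
$M = \frac{128}{63} \approx 2.0317$
$M \left(18 + a{\left(O{\left(2,-5 \right)} \right)}\right) = \frac{128 \left(18 + \left(36 - - \frac{5}{3}\right)\right)}{63} = \frac{128 \left(18 + \left(36 + \frac{5}{3}\right)\right)}{63} = \frac{128 \left(18 + \frac{113}{3}\right)}{63} = \frac{128}{63} \cdot \frac{167}{3} = \frac{21376}{189}$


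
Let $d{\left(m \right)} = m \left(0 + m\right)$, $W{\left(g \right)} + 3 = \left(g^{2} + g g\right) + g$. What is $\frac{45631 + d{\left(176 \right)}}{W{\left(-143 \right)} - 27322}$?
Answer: $\frac{76607}{13430} \approx 5.7042$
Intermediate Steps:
$W{\left(g \right)} = -3 + g + 2 g^{2}$ ($W{\left(g \right)} = -3 + \left(\left(g^{2} + g g\right) + g\right) = -3 + \left(\left(g^{2} + g^{2}\right) + g\right) = -3 + \left(2 g^{2} + g\right) = -3 + \left(g + 2 g^{2}\right) = -3 + g + 2 g^{2}$)
$d{\left(m \right)} = m^{2}$ ($d{\left(m \right)} = m m = m^{2}$)
$\frac{45631 + d{\left(176 \right)}}{W{\left(-143 \right)} - 27322} = \frac{45631 + 176^{2}}{\left(-3 - 143 + 2 \left(-143\right)^{2}\right) - 27322} = \frac{45631 + 30976}{\left(-3 - 143 + 2 \cdot 20449\right) - 27322} = \frac{76607}{\left(-3 - 143 + 40898\right) - 27322} = \frac{76607}{40752 - 27322} = \frac{76607}{13430}$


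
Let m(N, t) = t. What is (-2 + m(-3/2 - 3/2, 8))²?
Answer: 36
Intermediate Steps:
(-2 + m(-3/2 - 3/2, 8))² = (-2 + 8)² = 6² = 36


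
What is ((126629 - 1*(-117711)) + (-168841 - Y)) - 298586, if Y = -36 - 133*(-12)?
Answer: -224647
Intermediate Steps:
Y = 1560 (Y = -36 + 1596 = 1560)
((126629 - 1*(-117711)) + (-168841 - Y)) - 298586 = ((126629 - 1*(-117711)) + (-168841 - 1*1560)) - 298586 = ((126629 + 117711) + (-168841 - 1560)) - 298586 = (244340 - 170401) - 298586 = 73939 - 298586 = -224647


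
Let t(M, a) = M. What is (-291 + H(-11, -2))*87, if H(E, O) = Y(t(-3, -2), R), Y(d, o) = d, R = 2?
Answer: -25578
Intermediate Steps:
H(E, O) = -3
(-291 + H(-11, -2))*87 = (-291 - 3)*87 = -294*87 = -25578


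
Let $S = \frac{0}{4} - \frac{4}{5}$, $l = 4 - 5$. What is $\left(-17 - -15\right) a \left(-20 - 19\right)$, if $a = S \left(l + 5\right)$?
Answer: $- \frac{1248}{5} \approx -249.6$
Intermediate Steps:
$l = -1$ ($l = 4 - 5 = -1$)
$S = - \frac{4}{5}$ ($S = 0 \cdot \frac{1}{4} - \frac{4}{5} = 0 - \frac{4}{5} = - \frac{4}{5} \approx -0.8$)
$a = - \frac{16}{5}$ ($a = - \frac{4 \left(-1 + 5\right)}{5} = \left(- \frac{4}{5}\right) 4 = - \frac{16}{5} \approx -3.2$)
$\left(-17 - -15\right) a \left(-20 - 19\right) = \left(-17 - -15\right) \left(- \frac{16}{5}\right) \left(-20 - 19\right) = \left(-17 + 15\right) \left(- \frac{16}{5}\right) \left(-39\right) = \left(-2\right) \left(- \frac{16}{5}\right) \left(-39\right) = \frac{32}{5} \left(-39\right) = - \frac{1248}{5}$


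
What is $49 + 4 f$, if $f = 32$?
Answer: $177$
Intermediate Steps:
$49 + 4 f = 49 + 4 \cdot 32 = 49 + 128 = 177$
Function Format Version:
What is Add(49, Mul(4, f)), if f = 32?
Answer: 177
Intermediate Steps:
Add(49, Mul(4, f)) = Add(49, Mul(4, 32)) = Add(49, 128) = 177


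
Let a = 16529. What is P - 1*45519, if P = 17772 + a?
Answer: -11218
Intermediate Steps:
P = 34301 (P = 17772 + 16529 = 34301)
P - 1*45519 = 34301 - 1*45519 = 34301 - 45519 = -11218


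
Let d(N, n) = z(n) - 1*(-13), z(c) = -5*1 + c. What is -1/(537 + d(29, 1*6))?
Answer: -1/551 ≈ -0.0018149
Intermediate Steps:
z(c) = -5 + c
d(N, n) = 8 + n (d(N, n) = (-5 + n) - 1*(-13) = (-5 + n) + 13 = 8 + n)
-1/(537 + d(29, 1*6)) = -1/(537 + (8 + 1*6)) = -1/(537 + (8 + 6)) = -1/(537 + 14) = -1/551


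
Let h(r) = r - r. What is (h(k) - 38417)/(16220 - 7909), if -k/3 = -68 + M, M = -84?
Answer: -38417/8311 ≈ -4.6224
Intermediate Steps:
k = 456 (k = -3*(-68 - 84) = -3*(-152) = 456)
h(r) = 0
(h(k) - 38417)/(16220 - 7909) = (0 - 38417)/(16220 - 7909) = -38417/8311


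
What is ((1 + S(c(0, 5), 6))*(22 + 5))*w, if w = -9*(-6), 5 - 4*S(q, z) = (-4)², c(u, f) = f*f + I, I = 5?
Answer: -5103/2 ≈ -2551.5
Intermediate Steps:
c(u, f) = 5 + f² (c(u, f) = f*f + 5 = f² + 5 = 5 + f²)
S(q, z) = -11/4 (S(q, z) = 5/4 - ¼*(-4)² = 5/4 - ¼*16 = 5/4 - 4 = -11/4)
w = 54
((1 + S(c(0, 5), 6))*(22 + 5))*w = ((1 - 11/4)*(22 + 5))*54 = -7/4*27*54 = -189/4*54 = -5103/2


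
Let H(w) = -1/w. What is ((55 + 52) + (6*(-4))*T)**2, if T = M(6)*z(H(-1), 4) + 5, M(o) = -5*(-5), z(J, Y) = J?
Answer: 375769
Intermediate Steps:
M(o) = 25
T = 30 (T = 25*(-1/(-1)) + 5 = 25*(-1*(-1)) + 5 = 25*1 + 5 = 25 + 5 = 30)
((55 + 52) + (6*(-4))*T)**2 = ((55 + 52) + (6*(-4))*30)**2 = (107 - 24*30)**2 = (107 - 720)**2 = (-613)**2 = 375769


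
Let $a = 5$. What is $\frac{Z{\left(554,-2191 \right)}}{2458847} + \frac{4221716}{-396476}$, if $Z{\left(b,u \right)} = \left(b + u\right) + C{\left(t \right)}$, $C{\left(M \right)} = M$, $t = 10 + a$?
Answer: $- \frac{2595299201381}{243718455793} \approx -10.649$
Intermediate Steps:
$t = 15$ ($t = 10 + 5 = 15$)
$Z{\left(b,u \right)} = 15 + b + u$ ($Z{\left(b,u \right)} = \left(b + u\right) + 15 = 15 + b + u$)
$\frac{Z{\left(554,-2191 \right)}}{2458847} + \frac{4221716}{-396476} = \frac{15 + 554 - 2191}{2458847} + \frac{4221716}{-396476} = \left(-1622\right) \frac{1}{2458847} + 4221716 \left(- \frac{1}{396476}\right) = - \frac{1622}{2458847} - \frac{1055429}{99119} = - \frac{2595299201381}{243718455793}$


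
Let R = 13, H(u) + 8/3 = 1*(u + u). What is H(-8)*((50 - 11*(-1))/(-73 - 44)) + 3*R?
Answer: 17105/351 ≈ 48.732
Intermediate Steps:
H(u) = -8/3 + 2*u (H(u) = -8/3 + 1*(u + u) = -8/3 + 1*(2*u) = -8/3 + 2*u)
H(-8)*((50 - 11*(-1))/(-73 - 44)) + 3*R = (-8/3 + 2*(-8))*((50 - 11*(-1))/(-73 - 44)) + 3*13 = (-8/3 - 16)*((50 + 11)/(-117)) + 39 = -3416*(-1)/(3*117) + 39 = -56/3*(-61/117) + 39 = 3416/351 + 39 = 17105/351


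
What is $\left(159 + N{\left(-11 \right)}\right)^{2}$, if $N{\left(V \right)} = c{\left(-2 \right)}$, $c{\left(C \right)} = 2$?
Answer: $25921$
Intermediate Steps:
$N{\left(V \right)} = 2$
$\left(159 + N{\left(-11 \right)}\right)^{2} = \left(159 + 2\right)^{2} = 161^{2} = 25921$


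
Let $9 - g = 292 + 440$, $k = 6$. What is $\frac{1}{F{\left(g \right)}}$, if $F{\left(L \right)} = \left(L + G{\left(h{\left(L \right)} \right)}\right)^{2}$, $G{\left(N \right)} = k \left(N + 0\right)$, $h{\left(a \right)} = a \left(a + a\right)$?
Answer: $\frac{1}{39338297600625} \approx 2.5421 \cdot 10^{-14}$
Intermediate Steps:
$h{\left(a \right)} = 2 a^{2}$ ($h{\left(a \right)} = a 2 a = 2 a^{2}$)
$g = -723$ ($g = 9 - \left(292 + 440\right) = 9 - 732 = -723$)
$G{\left(N \right)} = 6 N$ ($G{\left(N \right)} = 6 \left(N + 0\right) = 6 N$)
$F{\left(L \right)} = \left(L + 12 L^{2}\right)^{2}$ ($F{\left(L \right)} = \left(L + 6 \cdot 2 L^{2}\right)^{2} = \left(L + 12 L^{2}\right)^{2}$)
$\frac{1}{F{\left(g \right)}} = \frac{1}{\left(-723\right)^{2} \left(1 + 12 \left(-723\right)\right)^{2}} = \frac{1}{522729 \left(1 - 8676\right)^{2}} = \frac{1}{522729 \left(-8675\right)^{2}} = \frac{1}{522729 \cdot 75255625} = \frac{1}{39338297600625}$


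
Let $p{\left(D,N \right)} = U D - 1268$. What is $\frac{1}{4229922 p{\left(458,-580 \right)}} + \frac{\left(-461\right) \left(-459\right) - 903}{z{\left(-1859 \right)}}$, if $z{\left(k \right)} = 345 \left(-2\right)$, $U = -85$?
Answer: $- \frac{5970928150388611}{19553956523940} \approx -305.36$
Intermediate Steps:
$z{\left(k \right)} = -690$
$p{\left(D,N \right)} = -1268 - 85 D$ ($p{\left(D,N \right)} = - 85 D - 1268 = -1268 - 85 D$)
$\frac{1}{4229922 p{\left(458,-580 \right)}} + \frac{\left(-461\right) \left(-459\right) - 903}{z{\left(-1859 \right)}} = \frac{1}{4229922 \left(-1268 - 38930\right)} + \frac{\left(-461\right) \left(-459\right) - 903}{-690} = \frac{1}{4229922 \left(-1268 - 38930\right)} + \left(211599 - 903\right) \left(- \frac{1}{690}\right) = \frac{1}{4229922 \left(-40198\right)} + 210696 \left(- \frac{1}{690}\right) = \frac{1}{4229922} \left(- \frac{1}{40198}\right) - \frac{35116}{115} = - \frac{1}{170034404556} - \frac{35116}{115} = - \frac{5970928150388611}{19553956523940}$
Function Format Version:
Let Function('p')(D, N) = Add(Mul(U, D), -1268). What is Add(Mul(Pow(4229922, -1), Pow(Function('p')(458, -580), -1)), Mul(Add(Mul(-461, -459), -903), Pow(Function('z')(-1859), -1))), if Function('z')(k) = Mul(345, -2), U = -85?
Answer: Rational(-5970928150388611, 19553956523940) ≈ -305.36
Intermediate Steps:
Function('z')(k) = -690
Function('p')(D, N) = Add(-1268, Mul(-85, D)) (Function('p')(D, N) = Add(Mul(-85, D), -1268) = Add(-1268, Mul(-85, D)))
Add(Mul(Pow(4229922, -1), Pow(Function('p')(458, -580), -1)), Mul(Add(Mul(-461, -459), -903), Pow(Function('z')(-1859), -1))) = Add(Mul(Pow(4229922, -1), Pow(Add(-1268, Mul(-85, 458)), -1)), Mul(Add(Mul(-461, -459), -903), Pow(-690, -1))) = Add(Mul(Rational(1, 4229922), Pow(Add(-1268, -38930), -1)), Mul(Add(211599, -903), Rational(-1, 690))) = Add(Mul(Rational(1, 4229922), Pow(-40198, -1)), Mul(210696, Rational(-1, 690))) = Add(Mul(Rational(1, 4229922), Rational(-1, 40198)), Rational(-35116, 115)) = Add(Rational(-1, 170034404556), Rational(-35116, 115)) = Rational(-5970928150388611, 19553956523940)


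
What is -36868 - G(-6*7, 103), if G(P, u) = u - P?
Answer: -37013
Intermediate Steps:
-36868 - G(-6*7, 103) = -36868 - (103 - (-6)*7) = -36868 - (103 - 1*(-42)) = -36868 - (103 + 42) = -36868 - 1*145 = -36868 - 145 = -37013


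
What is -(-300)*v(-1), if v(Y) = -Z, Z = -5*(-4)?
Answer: -6000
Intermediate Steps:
Z = 20
v(Y) = -20 (v(Y) = -1*20 = -20)
-(-300)*v(-1) = -(-300)*(-20) = -60*100 = -6000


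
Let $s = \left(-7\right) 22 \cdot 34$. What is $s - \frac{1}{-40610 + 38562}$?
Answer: $- \frac{10723327}{2048} \approx -5236.0$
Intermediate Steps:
$s = -5236$ ($s = \left(-154\right) 34 = -5236$)
$s - \frac{1}{-40610 + 38562} = -5236 - \frac{1}{-40610 + 38562} = -5236 - \frac{1}{-2048} = -5236 - - \frac{1}{2048} = -5236 + \frac{1}{2048} = - \frac{10723327}{2048}$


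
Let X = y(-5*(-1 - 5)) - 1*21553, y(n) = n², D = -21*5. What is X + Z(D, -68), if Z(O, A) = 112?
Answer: -20541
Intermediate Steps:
D = -105
X = -20653 (X = (-5*(-1 - 5))² - 1*21553 = (-5*(-6))² - 21553 = 30² - 21553 = 900 - 21553 = -20653)
X + Z(D, -68) = -20653 + 112 = -20541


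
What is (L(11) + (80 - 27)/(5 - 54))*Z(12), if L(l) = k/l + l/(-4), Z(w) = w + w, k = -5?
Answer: -55446/539 ≈ -102.87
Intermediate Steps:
Z(w) = 2*w
L(l) = -5/l - l/4 (L(l) = -5/l + l/(-4) = -5/l + l*(-¼) = -5/l - l/4)
(L(11) + (80 - 27)/(5 - 54))*Z(12) = ((-5/11 - ¼*11) + (80 - 27)/(5 - 54))*(2*12) = ((-5*1/11 - 11/4) + 53/(-49))*24 = ((-5/11 - 11/4) + 53*(-1/49))*24 = (-141/44 - 53/49)*24 = -9241/2156*24 = -55446/539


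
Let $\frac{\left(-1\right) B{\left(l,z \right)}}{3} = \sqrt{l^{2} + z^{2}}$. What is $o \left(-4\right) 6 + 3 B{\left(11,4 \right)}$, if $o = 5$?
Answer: $-120 - 9 \sqrt{137} \approx -225.34$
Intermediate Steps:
$B{\left(l,z \right)} = - 3 \sqrt{l^{2} + z^{2}}$
$o \left(-4\right) 6 + 3 B{\left(11,4 \right)} = 5 \left(-4\right) 6 + 3 \left(- 3 \sqrt{11^{2} + 4^{2}}\right) = \left(-20\right) 6 + 3 \left(- 3 \sqrt{121 + 16}\right) = -120 + 3 \left(- 3 \sqrt{137}\right) = -120 - 9 \sqrt{137}$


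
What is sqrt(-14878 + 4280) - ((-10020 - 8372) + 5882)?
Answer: 12510 + I*sqrt(10598) ≈ 12510.0 + 102.95*I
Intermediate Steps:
sqrt(-14878 + 4280) - ((-10020 - 8372) + 5882) = sqrt(-10598) - (-18392 + 5882) = I*sqrt(10598) - 1*(-12510) = I*sqrt(10598) + 12510 = 12510 + I*sqrt(10598)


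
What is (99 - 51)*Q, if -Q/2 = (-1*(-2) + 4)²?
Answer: -3456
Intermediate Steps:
Q = -72 (Q = -2*(-1*(-2) + 4)² = -2*(2 + 4)² = -2*6² = -2*36 = -72)
(99 - 51)*Q = (99 - 51)*(-72) = 48*(-72) = -3456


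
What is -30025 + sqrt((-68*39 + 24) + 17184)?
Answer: -30025 + 2*sqrt(3639) ≈ -29904.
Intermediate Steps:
-30025 + sqrt((-68*39 + 24) + 17184) = -30025 + sqrt((-2652 + 24) + 17184) = -30025 + sqrt(-2628 + 17184) = -30025 + sqrt(14556) = -30025 + 2*sqrt(3639)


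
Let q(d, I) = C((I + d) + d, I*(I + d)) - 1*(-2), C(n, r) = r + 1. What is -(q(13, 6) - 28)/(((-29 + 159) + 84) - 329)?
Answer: 89/115 ≈ 0.77391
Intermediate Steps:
C(n, r) = 1 + r
q(d, I) = 3 + I*(I + d) (q(d, I) = (1 + I*(I + d)) - 1*(-2) = (1 + I*(I + d)) + 2 = 3 + I*(I + d))
-(q(13, 6) - 28)/(((-29 + 159) + 84) - 329) = -((3 + 6*(6 + 13)) - 28)/(((-29 + 159) + 84) - 329) = -((3 + 6*19) - 28)/((130 + 84) - 329) = -((3 + 114) - 28)/(214 - 329) = -(117 - 28)/(-115) = -89*(-1)/115 = -1*(-89/115) = 89/115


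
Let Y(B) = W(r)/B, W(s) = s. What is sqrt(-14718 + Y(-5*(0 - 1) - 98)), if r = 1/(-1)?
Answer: I*sqrt(127295889)/93 ≈ 121.32*I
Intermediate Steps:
r = -1
Y(B) = -1/B
sqrt(-14718 + Y(-5*(0 - 1) - 98)) = sqrt(-14718 - 1/(-5*(0 - 1) - 98)) = sqrt(-14718 - 1/(-5*(-1) - 98)) = sqrt(-14718 - 1/(5 - 98)) = sqrt(-14718 - 1/(-93)) = sqrt(-14718 - 1*(-1/93)) = sqrt(-14718 + 1/93) = sqrt(-1368773/93) = I*sqrt(127295889)/93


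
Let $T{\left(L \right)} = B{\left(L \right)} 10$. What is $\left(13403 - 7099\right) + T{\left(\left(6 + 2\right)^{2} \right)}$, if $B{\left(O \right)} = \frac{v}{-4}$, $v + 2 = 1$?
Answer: $\frac{12613}{2} \approx 6306.5$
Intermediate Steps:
$v = -1$ ($v = -2 + 1 = -1$)
$B{\left(O \right)} = \frac{1}{4}$ ($B{\left(O \right)} = - \frac{1}{-4} = \left(-1\right) \left(- \frac{1}{4}\right) = \frac{1}{4}$)
$T{\left(L \right)} = \frac{5}{2}$ ($T{\left(L \right)} = \frac{1}{4} \cdot 10 = \frac{5}{2}$)
$\left(13403 - 7099\right) + T{\left(\left(6 + 2\right)^{2} \right)} = \left(13403 - 7099\right) + \frac{5}{2} = 6304 + \frac{5}{2} = \frac{12613}{2}$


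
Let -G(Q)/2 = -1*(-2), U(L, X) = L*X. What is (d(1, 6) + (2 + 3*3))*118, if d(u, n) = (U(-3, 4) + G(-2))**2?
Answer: 31506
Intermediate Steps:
G(Q) = -4 (G(Q) = -(-2)*(-2) = -2*2 = -4)
d(u, n) = 256 (d(u, n) = (-3*4 - 4)**2 = (-12 - 4)**2 = (-16)**2 = 256)
(d(1, 6) + (2 + 3*3))*118 = (256 + (2 + 3*3))*118 = (256 + (2 + 9))*118 = (256 + 11)*118 = 267*118 = 31506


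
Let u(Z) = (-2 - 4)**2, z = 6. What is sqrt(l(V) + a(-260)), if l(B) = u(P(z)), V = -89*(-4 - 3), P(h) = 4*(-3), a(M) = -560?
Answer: 2*I*sqrt(131) ≈ 22.891*I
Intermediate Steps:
P(h) = -12
V = 623 (V = -89*(-7) = 623)
u(Z) = 36 (u(Z) = (-6)**2 = 36)
l(B) = 36
sqrt(l(V) + a(-260)) = sqrt(36 - 560) = sqrt(-524) = 2*I*sqrt(131)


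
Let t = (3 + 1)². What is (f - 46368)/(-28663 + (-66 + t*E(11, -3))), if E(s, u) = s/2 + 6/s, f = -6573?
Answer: 194117/104985 ≈ 1.8490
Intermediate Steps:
E(s, u) = s/2 + 6/s (E(s, u) = s*(½) + 6/s = s/2 + 6/s)
t = 16 (t = 4² = 16)
(f - 46368)/(-28663 + (-66 + t*E(11, -3))) = (-6573 - 46368)/(-28663 + (-66 + 16*((½)*11 + 6/11))) = -52941/(-28663 + (-66 + 16*(11/2 + 6*(1/11)))) = -52941/(-28663 + (-66 + 16*(11/2 + 6/11))) = -52941/(-28663 + (-66 + 16*(133/22))) = -52941/(-28663 + (-66 + 1064/11)) = -52941/(-28663 + 338/11) = -52941/(-314955/11) = -52941*(-11/314955) = 194117/104985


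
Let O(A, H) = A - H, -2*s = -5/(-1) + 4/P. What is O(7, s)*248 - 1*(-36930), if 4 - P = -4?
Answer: 39348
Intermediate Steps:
P = 8 (P = 4 - 1*(-4) = 4 + 4 = 8)
s = -11/4 (s = -(-5/(-1) + 4/8)/2 = -(-5*(-1) + 4*(⅛))/2 = -(5 + ½)/2 = -½*11/2 = -11/4 ≈ -2.7500)
O(7, s)*248 - 1*(-36930) = (7 - 1*(-11/4))*248 - 1*(-36930) = (7 + 11/4)*248 + 36930 = (39/4)*248 + 36930 = 2418 + 36930 = 39348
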